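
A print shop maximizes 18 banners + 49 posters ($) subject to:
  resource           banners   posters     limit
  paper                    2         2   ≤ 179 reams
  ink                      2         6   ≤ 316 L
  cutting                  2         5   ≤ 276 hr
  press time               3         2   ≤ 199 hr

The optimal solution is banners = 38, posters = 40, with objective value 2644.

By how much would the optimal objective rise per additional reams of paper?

0

Binding: ink and cutting. Non-binding: paper (23 unused), press time (5 unused).
Slack constraints have shadow price 0 (complementary slackness).
Dual feasibility on the basic columns requires 2·y_ink + 2·y_cutting = 18, 6·y_ink + 5·y_cutting = 49.
Solving: y_ink = 4, y_cutting = 5.
Shadow price of paper = 0.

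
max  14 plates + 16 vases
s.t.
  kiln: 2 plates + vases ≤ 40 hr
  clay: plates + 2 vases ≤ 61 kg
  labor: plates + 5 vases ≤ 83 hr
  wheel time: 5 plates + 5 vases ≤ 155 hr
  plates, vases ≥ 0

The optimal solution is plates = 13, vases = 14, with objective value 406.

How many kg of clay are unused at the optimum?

clay used = 1·13 + 2·14 = 41; slack = 61 − 41 = 20.

20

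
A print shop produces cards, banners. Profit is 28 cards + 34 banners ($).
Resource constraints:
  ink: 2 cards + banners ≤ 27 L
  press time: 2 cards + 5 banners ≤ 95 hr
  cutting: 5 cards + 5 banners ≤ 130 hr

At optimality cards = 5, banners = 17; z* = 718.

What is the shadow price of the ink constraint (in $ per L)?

Binding: ink and press time. Non-binding: cutting (20 unused).
Slack constraints have shadow price 0 (complementary slackness).
Dual feasibility on the basic columns requires 2·y_ink + 2·y_press time = 28, 1·y_ink + 5·y_press time = 34.
→ y_ink = 9 and y_press time = 5.
Shadow price of ink = 9.

9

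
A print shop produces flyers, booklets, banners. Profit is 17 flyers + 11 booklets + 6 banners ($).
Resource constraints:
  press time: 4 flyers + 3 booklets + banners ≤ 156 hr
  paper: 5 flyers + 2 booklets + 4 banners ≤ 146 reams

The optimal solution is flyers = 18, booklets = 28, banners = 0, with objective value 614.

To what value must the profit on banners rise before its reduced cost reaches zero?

7

Both press time and paper are binding at x*.
The binding rows give the dual system: 4·y_press time + 5·y_paper = 17 and 3·y_press time + 2·y_paper = 11.
→ y_press time = 3 and y_paper = 1.
banners enters the basis when its profit ≥ yᵀa₃ = 3·1 + 1·4 = 7.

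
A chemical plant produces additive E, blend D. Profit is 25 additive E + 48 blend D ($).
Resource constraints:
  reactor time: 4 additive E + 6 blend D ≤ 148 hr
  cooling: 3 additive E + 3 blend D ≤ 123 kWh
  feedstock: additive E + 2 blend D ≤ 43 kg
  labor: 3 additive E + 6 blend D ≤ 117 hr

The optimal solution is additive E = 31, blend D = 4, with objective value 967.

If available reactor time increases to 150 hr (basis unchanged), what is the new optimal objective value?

At the optimum: reactor time uses 148 of 148 (binding); cooling uses 105 of 123 (slack = 18); feedstock uses 39 of 43 (slack = 4); labor uses 117 of 117 (binding).
By complementary slackness, y = 0 for the non-binding constraints.
Dual feasibility on the basic columns requires 4·y_reactor time + 3·y_labor = 25, 6·y_reactor time + 6·y_labor = 48.
→ y_reactor time = 1 and y_labor = 7.
Δz = y_reactor time·Δb = 1 × (2) = 2, so new z* = 967 + 2 = 969.

969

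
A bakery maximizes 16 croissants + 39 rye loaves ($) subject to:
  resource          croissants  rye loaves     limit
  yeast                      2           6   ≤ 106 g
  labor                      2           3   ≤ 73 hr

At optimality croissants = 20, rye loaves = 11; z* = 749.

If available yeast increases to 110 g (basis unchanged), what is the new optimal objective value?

Both yeast and labor are binding at x*.
Dual feasibility on the basic columns requires 2·y_yeast + 2·y_labor = 16, 6·y_yeast + 3·y_labor = 39.
Solving: y_yeast = 5, y_labor = 3.
Δz = y_yeast·Δb = 5 × (4) = 20, so new z* = 749 + 20 = 769.

769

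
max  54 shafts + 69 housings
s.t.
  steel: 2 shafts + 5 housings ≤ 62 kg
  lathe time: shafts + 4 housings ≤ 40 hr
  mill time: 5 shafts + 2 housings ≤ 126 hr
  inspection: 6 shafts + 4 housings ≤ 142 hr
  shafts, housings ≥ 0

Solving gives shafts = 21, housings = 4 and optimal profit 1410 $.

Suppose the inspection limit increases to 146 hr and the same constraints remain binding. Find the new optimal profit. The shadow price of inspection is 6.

1434

Δb = 4, so new z* = 1410 + (6)·(4) = 1410 + 24 = 1434.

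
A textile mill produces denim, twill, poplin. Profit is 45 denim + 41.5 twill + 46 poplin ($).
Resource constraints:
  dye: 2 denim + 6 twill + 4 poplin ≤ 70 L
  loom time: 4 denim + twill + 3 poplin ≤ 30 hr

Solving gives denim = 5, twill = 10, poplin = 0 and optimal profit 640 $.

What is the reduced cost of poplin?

Check each constraint at x*: dye 70/70 (tight); loom time 30/30 (tight).
Dual feasibility on the basic columns requires 2·y_dye + 4·y_loom time = 45, 6·y_dye + 1·y_loom time = 41.5.
This yields shadow prices y_dye = 5.5, y_loom time = 8.5.
Reduced cost of poplin: c₃ − yᵀa₃ = 46 − (5.5·4 + 8.5·3) = 46 − 47.5 = -1.5.

-1.5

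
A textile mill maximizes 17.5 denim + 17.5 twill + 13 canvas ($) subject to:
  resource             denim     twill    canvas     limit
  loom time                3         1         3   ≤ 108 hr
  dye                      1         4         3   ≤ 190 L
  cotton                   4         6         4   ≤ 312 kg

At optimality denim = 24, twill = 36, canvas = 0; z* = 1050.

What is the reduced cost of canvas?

Check each constraint at x*: loom time 108/108 (tight); dye 168/190 (slack 22); cotton 312/312 (tight).
Slack constraints have shadow price 0 (complementary slackness).
From A_Bᵀ y = c: 3·y_loom time + 4·y_cotton = 17.5; 1·y_loom time + 6·y_cotton = 17.5.
→ y_loom time = 2.5 and y_cotton = 2.5.
Reduced cost of canvas: c₃ − yᵀa₃ = 13 − (2.5·3 + 2.5·4) = 13 − 17.5 = -4.5.

-4.5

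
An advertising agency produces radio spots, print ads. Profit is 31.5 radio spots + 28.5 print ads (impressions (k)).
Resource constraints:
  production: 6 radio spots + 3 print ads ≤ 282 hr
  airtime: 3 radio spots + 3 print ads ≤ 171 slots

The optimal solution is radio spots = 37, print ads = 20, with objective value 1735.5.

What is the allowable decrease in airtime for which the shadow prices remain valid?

30

Binding constraints: production, airtime. The basis is B = [[6,3],[3,3]] with det 9.
Per unit decrease in airtime, x* moves by d = (0.3333, -0.6667).
The basis stays optimal until print ads reaches 0; allowable decrease = 30 slots.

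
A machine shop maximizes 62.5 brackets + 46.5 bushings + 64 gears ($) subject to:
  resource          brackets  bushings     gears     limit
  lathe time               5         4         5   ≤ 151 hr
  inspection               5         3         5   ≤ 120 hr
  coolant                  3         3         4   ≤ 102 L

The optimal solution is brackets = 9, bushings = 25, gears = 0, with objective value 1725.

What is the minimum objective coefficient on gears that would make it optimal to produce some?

At the optimum: lathe time uses 145 of 151 (slack = 6); inspection uses 120 of 120 (binding); coolant uses 102 of 102 (binding).
Slack constraints have shadow price 0 (complementary slackness).
From A_Bᵀ y = c: 5·y_inspection + 3·y_coolant = 62.5; 3·y_inspection + 3·y_coolant = 46.5.
This yields shadow prices y_inspection = 8, y_coolant = 7.5.
gears enters the basis when its profit ≥ yᵀa₃ = 8·5 + 7.5·4 = 70.

70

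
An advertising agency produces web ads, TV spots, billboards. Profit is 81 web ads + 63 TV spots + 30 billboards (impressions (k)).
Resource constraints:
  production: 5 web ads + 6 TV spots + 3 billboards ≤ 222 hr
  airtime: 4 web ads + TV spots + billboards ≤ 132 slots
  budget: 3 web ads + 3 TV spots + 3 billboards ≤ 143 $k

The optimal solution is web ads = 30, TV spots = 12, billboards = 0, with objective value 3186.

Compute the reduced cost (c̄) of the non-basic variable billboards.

-6

At the optimum: production uses 222 of 222 (binding); airtime uses 132 of 132 (binding); budget uses 126 of 143 (slack = 17).
Since budget is not tight, its dual is 0.
The binding rows give the dual system: 5·y_production + 4·y_airtime = 81 and 6·y_production + 1·y_airtime = 63.
This yields shadow prices y_production = 9, y_airtime = 9.
Reduced cost of billboards: c₃ − yᵀa₃ = 30 − (9·3 + 9·1) = 30 − 36 = -6.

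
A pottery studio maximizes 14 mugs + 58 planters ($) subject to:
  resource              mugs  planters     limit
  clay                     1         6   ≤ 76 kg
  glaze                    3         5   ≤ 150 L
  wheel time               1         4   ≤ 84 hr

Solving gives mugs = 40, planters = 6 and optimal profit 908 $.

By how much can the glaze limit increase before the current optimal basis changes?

78

Binding constraints: clay, glaze. The basis is B = [[1,6],[3,5]] with det -13.
Per unit increase in glaze, x* moves by d = (0.4615, -0.0769).
The basis stays optimal until planters reaches 0; allowable increase = 78 L.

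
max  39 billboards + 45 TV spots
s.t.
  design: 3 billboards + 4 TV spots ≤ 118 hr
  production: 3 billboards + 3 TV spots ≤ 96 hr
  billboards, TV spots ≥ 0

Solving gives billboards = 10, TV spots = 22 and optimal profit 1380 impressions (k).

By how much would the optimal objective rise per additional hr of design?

6

Check each constraint at x*: design 118/118 (tight); production 96/96 (tight).
From A_Bᵀ y = c: 3·y_design + 3·y_production = 39; 4·y_design + 3·y_production = 45.
Solving: y_design = 6, y_production = 7.
Shadow price of design = 6.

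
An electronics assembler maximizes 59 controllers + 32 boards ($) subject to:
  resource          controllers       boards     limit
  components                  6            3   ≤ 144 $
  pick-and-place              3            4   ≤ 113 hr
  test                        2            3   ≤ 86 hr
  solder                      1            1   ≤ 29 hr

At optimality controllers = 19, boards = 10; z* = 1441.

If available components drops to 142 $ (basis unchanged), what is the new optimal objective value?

1423

At the optimum: components uses 144 of 144 (binding); pick-and-place uses 97 of 113 (slack = 16); test uses 68 of 86 (slack = 18); solder uses 29 of 29 (binding).
Since pick-and-place, test are not tight, their duals are 0.
The binding rows give the dual system: 6·y_components + 1·y_solder = 59 and 3·y_components + 1·y_solder = 32.
→ y_components = 9 and y_solder = 5.
Δz = y_components·Δb = 9 × (-2) = -18, so new z* = 1441 − 18 = 1423.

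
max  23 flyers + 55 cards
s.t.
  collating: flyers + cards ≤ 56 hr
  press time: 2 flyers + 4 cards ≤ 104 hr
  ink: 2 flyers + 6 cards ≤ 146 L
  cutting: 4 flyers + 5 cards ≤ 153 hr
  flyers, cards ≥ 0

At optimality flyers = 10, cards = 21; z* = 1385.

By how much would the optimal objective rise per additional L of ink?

4.5

Binding: press time and ink. Non-binding: collating (25 unused), cutting (8 unused).
Slack constraints have shadow price 0 (complementary slackness).
From A_Bᵀ y = c: 2·y_press time + 2·y_ink = 23; 4·y_press time + 6·y_ink = 55.
Solving: y_press time = 7, y_ink = 4.5.
Shadow price of ink = 4.5.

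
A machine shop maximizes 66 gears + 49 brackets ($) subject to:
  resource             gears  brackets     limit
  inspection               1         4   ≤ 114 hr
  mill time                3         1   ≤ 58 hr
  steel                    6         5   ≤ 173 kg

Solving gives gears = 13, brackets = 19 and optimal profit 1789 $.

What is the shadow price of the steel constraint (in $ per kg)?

9

At the optimum: inspection uses 89 of 114 (slack = 25); mill time uses 58 of 58 (binding); steel uses 173 of 173 (binding).
Slack constraints have shadow price 0 (complementary slackness).
From A_Bᵀ y = c: 3·y_mill time + 6·y_steel = 66; 1·y_mill time + 5·y_steel = 49.
→ y_mill time = 4 and y_steel = 9.
Shadow price of steel = 9.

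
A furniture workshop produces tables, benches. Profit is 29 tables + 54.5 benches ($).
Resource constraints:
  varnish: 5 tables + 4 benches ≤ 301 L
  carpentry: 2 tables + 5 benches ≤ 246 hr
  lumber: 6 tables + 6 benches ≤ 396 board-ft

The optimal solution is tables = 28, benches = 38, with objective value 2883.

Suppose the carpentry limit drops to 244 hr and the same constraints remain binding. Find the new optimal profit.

2866

Binding: carpentry and lumber. Non-binding: varnish (9 unused).
Slack constraints have shadow price 0 (complementary slackness).
From A_Bᵀ y = c: 2·y_carpentry + 6·y_lumber = 29; 5·y_carpentry + 6·y_lumber = 54.5.
This yields shadow prices y_carpentry = 8.5, y_lumber = 2.
Δz = y_carpentry·Δb = 8.5 × (-2) = -17, so new z* = 2883 − 17 = 2866.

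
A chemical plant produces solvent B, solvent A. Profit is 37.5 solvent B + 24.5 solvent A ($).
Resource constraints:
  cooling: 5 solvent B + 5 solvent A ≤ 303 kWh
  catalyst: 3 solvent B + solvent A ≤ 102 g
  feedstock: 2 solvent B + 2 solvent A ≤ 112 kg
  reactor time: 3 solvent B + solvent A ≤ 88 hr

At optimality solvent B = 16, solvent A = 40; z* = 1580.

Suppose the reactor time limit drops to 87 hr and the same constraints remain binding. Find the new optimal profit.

Check each constraint at x*: cooling 280/303 (slack 23); catalyst 88/102 (slack 14); feedstock 112/112 (tight); reactor time 88/88 (tight).
Since cooling, catalyst are not tight, their duals are 0.
From A_Bᵀ y = c: 2·y_feedstock + 3·y_reactor time = 37.5; 2·y_feedstock + 1·y_reactor time = 24.5.
Solving: y_feedstock = 9, y_reactor time = 6.5.
Δz = y_reactor time·Δb = 6.5 × (-1) = -6.5, so new z* = 1580 − 6.5 = 1573.5.

1573.5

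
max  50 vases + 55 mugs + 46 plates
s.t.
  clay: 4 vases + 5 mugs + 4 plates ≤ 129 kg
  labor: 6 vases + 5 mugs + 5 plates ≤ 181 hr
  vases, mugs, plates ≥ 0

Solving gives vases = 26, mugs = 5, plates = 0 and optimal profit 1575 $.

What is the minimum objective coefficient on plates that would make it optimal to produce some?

Both clay and labor are binding at x*.
Dual feasibility on the basic columns requires 4·y_clay + 6·y_labor = 50, 5·y_clay + 5·y_labor = 55.
→ y_clay = 8 and y_labor = 3.
plates enters the basis when its profit ≥ yᵀa₃ = 8·4 + 3·5 = 47.

47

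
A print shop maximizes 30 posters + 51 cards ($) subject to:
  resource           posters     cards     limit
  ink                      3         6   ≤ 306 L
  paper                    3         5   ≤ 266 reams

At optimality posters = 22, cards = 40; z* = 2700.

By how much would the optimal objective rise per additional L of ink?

1

At the optimum: ink uses 306 of 306 (binding); paper uses 266 of 266 (binding).
From A_Bᵀ y = c: 3·y_ink + 3·y_paper = 30; 6·y_ink + 5·y_paper = 51.
This yields shadow prices y_ink = 1, y_paper = 9.
Shadow price of ink = 1.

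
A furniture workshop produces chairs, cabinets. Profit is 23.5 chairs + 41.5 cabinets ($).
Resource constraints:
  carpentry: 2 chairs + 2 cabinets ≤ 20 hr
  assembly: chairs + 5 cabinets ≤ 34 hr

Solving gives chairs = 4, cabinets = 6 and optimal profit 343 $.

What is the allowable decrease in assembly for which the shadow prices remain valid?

Binding constraints: carpentry, assembly. The basis is B = [[2,2],[1,5]] with det 8.
Per unit decrease in assembly, x* moves by d = (0.25, -0.25).
The basis stays optimal until cabinets reaches 0; allowable decrease = 24 hr.

24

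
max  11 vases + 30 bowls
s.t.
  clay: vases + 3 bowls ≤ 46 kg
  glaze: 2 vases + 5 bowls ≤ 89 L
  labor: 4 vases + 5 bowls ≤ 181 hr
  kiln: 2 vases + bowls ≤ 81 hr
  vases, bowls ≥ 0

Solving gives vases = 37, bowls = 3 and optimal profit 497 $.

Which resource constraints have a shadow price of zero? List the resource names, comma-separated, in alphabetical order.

clay: 46/46 (binding)
glaze: 89/89 (binding)
labor: 163/181 (slack 18)
kiln: 77/81 (slack 4)
By complementary slackness, a constraint with positive slack has shadow price 0 → kiln, labor.

kiln, labor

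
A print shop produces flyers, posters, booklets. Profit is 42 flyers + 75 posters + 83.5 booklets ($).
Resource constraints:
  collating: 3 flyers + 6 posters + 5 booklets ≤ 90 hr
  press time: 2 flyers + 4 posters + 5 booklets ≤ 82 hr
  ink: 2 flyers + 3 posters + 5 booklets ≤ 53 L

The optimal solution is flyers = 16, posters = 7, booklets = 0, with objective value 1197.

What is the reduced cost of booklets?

-1.5

At the optimum: collating uses 90 of 90 (binding); press time uses 60 of 82 (slack = 22); ink uses 53 of 53 (binding).
Slack constraints have shadow price 0 (complementary slackness).
The binding rows give the dual system: 3·y_collating + 2·y_ink = 42 and 6·y_collating + 3·y_ink = 75.
→ y_collating = 8 and y_ink = 9.
Reduced cost of booklets: c₃ − yᵀa₃ = 83.5 − (8·5 + 9·5) = 83.5 − 85 = -1.5.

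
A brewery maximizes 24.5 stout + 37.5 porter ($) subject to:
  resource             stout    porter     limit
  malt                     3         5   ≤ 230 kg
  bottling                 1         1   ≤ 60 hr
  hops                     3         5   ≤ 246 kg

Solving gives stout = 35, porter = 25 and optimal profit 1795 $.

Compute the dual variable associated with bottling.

Check each constraint at x*: malt 230/230 (tight); bottling 60/60 (tight); hops 230/246 (slack 16).
Since hops is not tight, its dual is 0.
Dual feasibility on the basic columns requires 3·y_malt + 1·y_bottling = 24.5, 5·y_malt + 1·y_bottling = 37.5.
This yields shadow prices y_malt = 6.5, y_bottling = 5.
Shadow price of bottling = 5.

5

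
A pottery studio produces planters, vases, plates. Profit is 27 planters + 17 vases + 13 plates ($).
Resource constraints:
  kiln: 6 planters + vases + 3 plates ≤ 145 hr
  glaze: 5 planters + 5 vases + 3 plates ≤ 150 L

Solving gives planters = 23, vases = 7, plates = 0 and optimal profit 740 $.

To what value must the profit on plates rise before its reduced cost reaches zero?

At the optimum: kiln uses 145 of 145 (binding); glaze uses 150 of 150 (binding).
Dual feasibility on the basic columns requires 6·y_kiln + 5·y_glaze = 27, 1·y_kiln + 5·y_glaze = 17.
This yields shadow prices y_kiln = 2, y_glaze = 3.
plates enters the basis when its profit ≥ yᵀa₃ = 2·3 + 3·3 = 15.

15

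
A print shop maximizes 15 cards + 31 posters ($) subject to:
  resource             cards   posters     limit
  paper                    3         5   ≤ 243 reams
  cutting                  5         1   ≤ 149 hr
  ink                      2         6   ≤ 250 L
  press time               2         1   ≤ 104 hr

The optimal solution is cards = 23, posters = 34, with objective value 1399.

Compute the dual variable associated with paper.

Check each constraint at x*: paper 239/243 (slack 4); cutting 149/149 (tight); ink 250/250 (tight); press time 80/104 (slack 24).
By complementary slackness, y = 0 for the non-binding constraints.
From A_Bᵀ y = c: 5·y_cutting + 2·y_ink = 15; 1·y_cutting + 6·y_ink = 31.
→ y_cutting = 1 and y_ink = 5.
Shadow price of paper = 0.

0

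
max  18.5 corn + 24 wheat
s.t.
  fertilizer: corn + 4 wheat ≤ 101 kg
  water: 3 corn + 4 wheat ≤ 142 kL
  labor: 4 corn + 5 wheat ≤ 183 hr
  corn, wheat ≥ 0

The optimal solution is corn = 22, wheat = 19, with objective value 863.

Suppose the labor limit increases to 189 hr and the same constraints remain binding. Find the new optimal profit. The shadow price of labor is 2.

875

Δb = 6, so new z* = 863 + (2)·(6) = 863 + 12 = 875.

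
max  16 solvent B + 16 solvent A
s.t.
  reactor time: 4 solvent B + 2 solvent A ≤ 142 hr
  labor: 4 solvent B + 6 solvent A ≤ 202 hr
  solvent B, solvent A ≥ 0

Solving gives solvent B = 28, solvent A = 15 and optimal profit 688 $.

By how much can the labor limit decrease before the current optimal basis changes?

Binding constraints: reactor time, labor. The basis is B = [[4,2],[4,6]] with det 16.
Per unit decrease in labor, x* moves by d = (0.125, -0.25).
The basis stays optimal until solvent A reaches 0; allowable decrease = 60 hr.

60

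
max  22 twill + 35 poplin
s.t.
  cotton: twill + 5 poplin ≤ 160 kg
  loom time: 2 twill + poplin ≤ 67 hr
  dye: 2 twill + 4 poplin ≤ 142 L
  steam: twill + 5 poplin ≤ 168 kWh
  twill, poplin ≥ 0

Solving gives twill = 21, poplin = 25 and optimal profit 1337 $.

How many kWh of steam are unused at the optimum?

steam used = 1·21 + 5·25 = 146; slack = 168 − 146 = 22.

22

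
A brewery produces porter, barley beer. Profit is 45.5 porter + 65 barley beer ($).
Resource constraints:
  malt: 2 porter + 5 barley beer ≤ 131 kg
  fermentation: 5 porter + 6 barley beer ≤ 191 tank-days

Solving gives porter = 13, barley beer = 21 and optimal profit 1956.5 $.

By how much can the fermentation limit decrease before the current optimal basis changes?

Binding constraints: malt, fermentation. The basis is B = [[2,5],[5,6]] with det -13.
Per unit decrease in fermentation, x* moves by d = (-0.3846, 0.1538).
The basis stays optimal until porter reaches 0; allowable decrease = 33.8 tank-days.

33.8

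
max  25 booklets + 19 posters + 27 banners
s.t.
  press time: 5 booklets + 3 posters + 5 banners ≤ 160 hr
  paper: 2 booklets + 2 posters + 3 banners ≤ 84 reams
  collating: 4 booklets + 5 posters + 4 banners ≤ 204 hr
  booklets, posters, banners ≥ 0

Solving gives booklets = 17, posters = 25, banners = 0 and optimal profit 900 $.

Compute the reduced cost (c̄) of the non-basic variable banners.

-3

Check each constraint at x*: press time 160/160 (tight); paper 84/84 (tight); collating 193/204 (slack 11).
By complementary slackness, y = 0 for the non-binding constraint.
From A_Bᵀ y = c: 5·y_press time + 2·y_paper = 25; 3·y_press time + 2·y_paper = 19.
This yields shadow prices y_press time = 3, y_paper = 5.
Reduced cost of banners: c₃ − yᵀa₃ = 27 − (3·5 + 5·3) = 27 − 30 = -3.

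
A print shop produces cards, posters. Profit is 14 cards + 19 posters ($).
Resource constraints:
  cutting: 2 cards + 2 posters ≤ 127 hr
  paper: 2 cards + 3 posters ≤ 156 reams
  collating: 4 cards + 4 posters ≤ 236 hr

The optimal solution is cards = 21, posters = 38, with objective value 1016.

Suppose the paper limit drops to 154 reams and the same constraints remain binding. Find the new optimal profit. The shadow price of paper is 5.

Δb = -2, so new z* = 1016 + (5)·(-2) = 1016 − 10 = 1006.

1006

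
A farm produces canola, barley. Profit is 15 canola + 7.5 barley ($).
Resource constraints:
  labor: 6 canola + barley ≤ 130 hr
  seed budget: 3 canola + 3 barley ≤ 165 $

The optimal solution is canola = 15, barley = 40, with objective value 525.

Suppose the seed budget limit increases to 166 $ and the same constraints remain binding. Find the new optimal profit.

Check each constraint at x*: labor 130/130 (tight); seed budget 165/165 (tight).
Dual feasibility on the basic columns requires 6·y_labor + 3·y_seed budget = 15, 1·y_labor + 3·y_seed budget = 7.5.
Solving: y_labor = 1.5, y_seed budget = 2.
Δz = y_seed budget·Δb = 2 × (1) = 2, so new z* = 525 + 2 = 527.

527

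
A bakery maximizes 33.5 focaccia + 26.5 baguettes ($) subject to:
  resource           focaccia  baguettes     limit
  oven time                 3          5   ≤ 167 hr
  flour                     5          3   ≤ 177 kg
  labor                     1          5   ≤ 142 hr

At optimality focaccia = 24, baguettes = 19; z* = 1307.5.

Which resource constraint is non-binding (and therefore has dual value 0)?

labor

oven time: 167/167 (binding)
flour: 177/177 (binding)
labor: 119/142 (slack 23)
By complementary slackness, a constraint with positive slack has shadow price 0 → labor.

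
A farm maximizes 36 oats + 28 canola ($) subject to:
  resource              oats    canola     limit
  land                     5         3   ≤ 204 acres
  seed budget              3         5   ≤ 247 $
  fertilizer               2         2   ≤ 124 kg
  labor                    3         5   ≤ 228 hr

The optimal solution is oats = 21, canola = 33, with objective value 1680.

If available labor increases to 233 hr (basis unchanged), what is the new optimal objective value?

1690

At the optimum: land uses 204 of 204 (binding); seed budget uses 228 of 247 (slack = 19); fertilizer uses 108 of 124 (slack = 16); labor uses 228 of 228 (binding).
Slack constraints have shadow price 0 (complementary slackness).
From A_Bᵀ y = c: 5·y_land + 3·y_labor = 36; 3·y_land + 5·y_labor = 28.
→ y_land = 6 and y_labor = 2.
Δz = y_labor·Δb = 2 × (5) = 10, so new z* = 1680 + 10 = 1690.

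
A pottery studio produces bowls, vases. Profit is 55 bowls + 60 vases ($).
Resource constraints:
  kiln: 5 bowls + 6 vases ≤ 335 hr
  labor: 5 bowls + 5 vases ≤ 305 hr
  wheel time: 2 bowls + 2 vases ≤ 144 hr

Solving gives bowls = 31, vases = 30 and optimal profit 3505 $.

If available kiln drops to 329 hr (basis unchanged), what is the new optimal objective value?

Check each constraint at x*: kiln 335/335 (tight); labor 305/305 (tight); wheel time 122/144 (slack 22).
Since wheel time is not tight, its dual is 0.
From A_Bᵀ y = c: 5·y_kiln + 5·y_labor = 55; 6·y_kiln + 5·y_labor = 60.
→ y_kiln = 5 and y_labor = 6.
Δz = y_kiln·Δb = 5 × (-6) = -30, so new z* = 3505 − 30 = 3475.

3475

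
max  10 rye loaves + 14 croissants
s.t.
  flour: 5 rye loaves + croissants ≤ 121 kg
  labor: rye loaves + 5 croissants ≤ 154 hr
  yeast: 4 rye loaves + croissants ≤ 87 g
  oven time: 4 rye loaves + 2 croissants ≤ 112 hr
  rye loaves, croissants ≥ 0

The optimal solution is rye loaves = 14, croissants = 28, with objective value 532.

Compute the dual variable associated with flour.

Binding: labor and oven time. Non-binding: flour (23 unused), yeast (3 unused).
By complementary slackness, y = 0 for the non-binding constraints.
From A_Bᵀ y = c: 1·y_labor + 4·y_oven time = 10; 5·y_labor + 2·y_oven time = 14.
Solving: y_labor = 2, y_oven time = 2.
Shadow price of flour = 0.

0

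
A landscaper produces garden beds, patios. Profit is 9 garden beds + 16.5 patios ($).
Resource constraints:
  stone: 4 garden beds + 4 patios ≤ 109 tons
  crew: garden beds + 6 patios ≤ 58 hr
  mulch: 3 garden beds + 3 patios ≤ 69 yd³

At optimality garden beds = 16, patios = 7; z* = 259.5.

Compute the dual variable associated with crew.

1.5

Binding: crew and mulch. Non-binding: stone (17 unused).
By complementary slackness, y = 0 for the non-binding constraint.
From A_Bᵀ y = c: 1·y_crew + 3·y_mulch = 9; 6·y_crew + 3·y_mulch = 16.5.
Solving: y_crew = 1.5, y_mulch = 2.5.
Shadow price of crew = 1.5.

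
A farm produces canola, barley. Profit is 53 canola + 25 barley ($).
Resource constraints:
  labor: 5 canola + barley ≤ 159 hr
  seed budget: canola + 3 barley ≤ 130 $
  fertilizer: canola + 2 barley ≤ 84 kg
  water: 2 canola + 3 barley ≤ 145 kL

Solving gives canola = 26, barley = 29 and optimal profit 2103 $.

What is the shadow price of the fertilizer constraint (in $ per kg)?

At the optimum: labor uses 159 of 159 (binding); seed budget uses 113 of 130 (slack = 17); fertilizer uses 84 of 84 (binding); water uses 139 of 145 (slack = 6).
Since seed budget, water are not tight, their duals are 0.
From A_Bᵀ y = c: 5·y_labor + 1·y_fertilizer = 53; 1·y_labor + 2·y_fertilizer = 25.
→ y_labor = 9 and y_fertilizer = 8.
Shadow price of fertilizer = 8.

8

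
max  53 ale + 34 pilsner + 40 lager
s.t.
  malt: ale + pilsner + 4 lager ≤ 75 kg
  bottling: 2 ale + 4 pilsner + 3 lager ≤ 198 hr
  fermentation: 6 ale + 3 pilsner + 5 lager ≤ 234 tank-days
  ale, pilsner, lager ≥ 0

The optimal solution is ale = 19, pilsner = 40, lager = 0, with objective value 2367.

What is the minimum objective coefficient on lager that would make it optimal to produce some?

At the optimum: malt uses 59 of 75 (slack = 16); bottling uses 198 of 198 (binding); fermentation uses 234 of 234 (binding).
Since malt is not tight, its dual is 0.
Dual feasibility on the basic columns requires 2·y_bottling + 6·y_fermentation = 53, 4·y_bottling + 3·y_fermentation = 34.
→ y_bottling = 2.5 and y_fermentation = 8.
lager enters the basis when its profit ≥ yᵀa₃ = 2.5·3 + 8·5 = 47.5.

47.5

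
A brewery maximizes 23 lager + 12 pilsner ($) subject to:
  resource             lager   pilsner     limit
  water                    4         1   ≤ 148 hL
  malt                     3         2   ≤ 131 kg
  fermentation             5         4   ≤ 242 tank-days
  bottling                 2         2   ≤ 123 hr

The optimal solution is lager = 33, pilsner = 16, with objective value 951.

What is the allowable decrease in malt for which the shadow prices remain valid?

Binding constraints: water, malt. The basis is B = [[4,1],[3,2]] with det 5.
Per unit decrease in malt, x* moves by d = (0.2, -0.8).
The basis stays optimal until pilsner reaches 0; allowable decrease = 20 kg.

20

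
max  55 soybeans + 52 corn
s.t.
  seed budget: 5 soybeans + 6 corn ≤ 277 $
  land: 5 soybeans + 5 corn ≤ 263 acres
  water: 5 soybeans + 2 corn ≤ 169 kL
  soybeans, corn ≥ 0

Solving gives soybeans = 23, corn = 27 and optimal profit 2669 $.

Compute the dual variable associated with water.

Binding: seed budget and water. Non-binding: land (13 unused).
Slack constraints have shadow price 0 (complementary slackness).
The binding rows give the dual system: 5·y_seed budget + 5·y_water = 55 and 6·y_seed budget + 2·y_water = 52.
→ y_seed budget = 7.5 and y_water = 3.5.
Shadow price of water = 3.5.

3.5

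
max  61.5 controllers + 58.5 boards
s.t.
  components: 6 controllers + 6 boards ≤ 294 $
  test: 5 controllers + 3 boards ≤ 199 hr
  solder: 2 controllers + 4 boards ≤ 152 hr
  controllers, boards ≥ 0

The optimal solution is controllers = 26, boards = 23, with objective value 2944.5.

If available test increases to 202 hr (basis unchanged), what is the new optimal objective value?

Binding: components and test. Non-binding: solder (8 unused).
By complementary slackness, y = 0 for the non-binding constraint.
The binding rows give the dual system: 6·y_components + 5·y_test = 61.5 and 6·y_components + 3·y_test = 58.5.
This yields shadow prices y_components = 9, y_test = 1.5.
Δz = y_test·Δb = 1.5 × (3) = 4.5, so new z* = 2944.5 + 4.5 = 2949.

2949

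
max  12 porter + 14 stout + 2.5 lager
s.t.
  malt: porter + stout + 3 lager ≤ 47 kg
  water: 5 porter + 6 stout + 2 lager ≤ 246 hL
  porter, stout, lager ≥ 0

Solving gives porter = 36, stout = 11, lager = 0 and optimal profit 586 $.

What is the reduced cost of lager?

Check each constraint at x*: malt 47/47 (tight); water 246/246 (tight).
The binding rows give the dual system: 1·y_malt + 5·y_water = 12 and 1·y_malt + 6·y_water = 14.
→ y_malt = 2 and y_water = 2.
Reduced cost of lager: c₃ − yᵀa₃ = 2.5 − (2·3 + 2·2) = 2.5 − 10 = -7.5.

-7.5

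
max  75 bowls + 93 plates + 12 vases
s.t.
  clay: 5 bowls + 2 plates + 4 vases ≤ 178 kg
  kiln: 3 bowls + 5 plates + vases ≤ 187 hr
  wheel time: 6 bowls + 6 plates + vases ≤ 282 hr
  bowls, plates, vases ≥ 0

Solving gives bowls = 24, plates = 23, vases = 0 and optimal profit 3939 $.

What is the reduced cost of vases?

Check each constraint at x*: clay 166/178 (slack 12); kiln 187/187 (tight); wheel time 282/282 (tight).
By complementary slackness, y = 0 for the non-binding constraint.
From A_Bᵀ y = c: 3·y_kiln + 6·y_wheel time = 75; 5·y_kiln + 6·y_wheel time = 93.
This yields shadow prices y_kiln = 9, y_wheel time = 8.
Reduced cost of vases: c₃ − yᵀa₃ = 12 − (9·1 + 8·1) = 12 − 17 = -5.

-5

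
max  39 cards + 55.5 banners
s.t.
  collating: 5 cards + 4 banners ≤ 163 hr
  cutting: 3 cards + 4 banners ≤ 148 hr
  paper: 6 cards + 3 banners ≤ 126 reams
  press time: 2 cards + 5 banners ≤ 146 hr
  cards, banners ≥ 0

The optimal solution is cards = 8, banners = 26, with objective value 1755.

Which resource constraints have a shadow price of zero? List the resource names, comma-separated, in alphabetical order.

collating, cutting

collating: 144/163 (slack 19)
cutting: 128/148 (slack 20)
paper: 126/126 (binding)
press time: 146/146 (binding)
By complementary slackness, a constraint with positive slack has shadow price 0 → collating, cutting.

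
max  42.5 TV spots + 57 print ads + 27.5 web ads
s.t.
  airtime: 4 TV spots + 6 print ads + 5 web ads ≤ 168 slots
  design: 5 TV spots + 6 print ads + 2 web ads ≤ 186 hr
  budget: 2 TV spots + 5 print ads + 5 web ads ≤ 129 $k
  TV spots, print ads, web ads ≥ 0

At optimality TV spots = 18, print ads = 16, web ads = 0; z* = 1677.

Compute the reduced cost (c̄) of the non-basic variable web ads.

-6.5

Binding: airtime and design. Non-binding: budget (13 unused).
Since budget is not tight, its dual is 0.
From A_Bᵀ y = c: 4·y_airtime + 5·y_design = 42.5; 6·y_airtime + 6·y_design = 57.
This yields shadow prices y_airtime = 5, y_design = 4.5.
Reduced cost of web ads: c₃ − yᵀa₃ = 27.5 − (5·5 + 4.5·2) = 27.5 − 34 = -6.5.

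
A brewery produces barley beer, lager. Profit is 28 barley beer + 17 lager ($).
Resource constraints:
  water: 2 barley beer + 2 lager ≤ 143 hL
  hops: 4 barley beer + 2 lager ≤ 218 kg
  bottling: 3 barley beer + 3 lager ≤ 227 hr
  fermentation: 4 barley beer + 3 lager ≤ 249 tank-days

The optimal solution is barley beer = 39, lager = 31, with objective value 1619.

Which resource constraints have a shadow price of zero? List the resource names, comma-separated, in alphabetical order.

bottling, water

water: 140/143 (slack 3)
hops: 218/218 (binding)
bottling: 210/227 (slack 17)
fermentation: 249/249 (binding)
By complementary slackness, a constraint with positive slack has shadow price 0 → bottling, water.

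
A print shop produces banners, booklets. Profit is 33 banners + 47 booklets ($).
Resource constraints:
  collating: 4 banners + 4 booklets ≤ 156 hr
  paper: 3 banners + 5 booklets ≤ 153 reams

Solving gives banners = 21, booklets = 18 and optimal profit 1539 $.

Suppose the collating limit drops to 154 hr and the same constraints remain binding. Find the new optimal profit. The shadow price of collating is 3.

1533

Δb = -2, so new z* = 1539 + (3)·(-2) = 1539 − 6 = 1533.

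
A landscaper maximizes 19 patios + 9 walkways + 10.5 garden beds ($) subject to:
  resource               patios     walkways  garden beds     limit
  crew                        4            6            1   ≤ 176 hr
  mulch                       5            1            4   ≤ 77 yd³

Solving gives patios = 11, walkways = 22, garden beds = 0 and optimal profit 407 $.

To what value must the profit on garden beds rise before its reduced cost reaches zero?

Check each constraint at x*: crew 176/176 (tight); mulch 77/77 (tight).
The binding rows give the dual system: 4·y_crew + 5·y_mulch = 19 and 6·y_crew + 1·y_mulch = 9.
This yields shadow prices y_crew = 1, y_mulch = 3.
garden beds enters the basis when its profit ≥ yᵀa₃ = 1·1 + 3·4 = 13.

13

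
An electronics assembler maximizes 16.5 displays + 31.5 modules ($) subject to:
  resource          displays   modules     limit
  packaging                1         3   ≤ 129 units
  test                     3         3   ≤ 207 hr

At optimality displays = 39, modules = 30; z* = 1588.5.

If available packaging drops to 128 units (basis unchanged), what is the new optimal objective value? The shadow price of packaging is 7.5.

1581

Δb = -1, so new z* = 1588.5 + (7.5)·(-1) = 1588.5 − 7.5 = 1581.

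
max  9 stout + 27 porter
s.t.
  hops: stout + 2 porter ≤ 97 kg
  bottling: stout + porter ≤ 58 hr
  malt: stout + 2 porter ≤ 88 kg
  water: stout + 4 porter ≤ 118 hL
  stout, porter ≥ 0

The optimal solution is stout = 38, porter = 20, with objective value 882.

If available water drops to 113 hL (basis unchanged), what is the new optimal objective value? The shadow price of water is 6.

Δb = -5, so new z* = 882 + (6)·(-5) = 882 − 30 = 852.

852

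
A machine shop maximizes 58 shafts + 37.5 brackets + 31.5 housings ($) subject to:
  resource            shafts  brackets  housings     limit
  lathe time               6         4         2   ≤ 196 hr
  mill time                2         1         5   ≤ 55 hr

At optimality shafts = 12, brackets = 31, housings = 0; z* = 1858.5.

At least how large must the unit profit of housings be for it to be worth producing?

34.5

Check each constraint at x*: lathe time 196/196 (tight); mill time 55/55 (tight).
The binding rows give the dual system: 6·y_lathe time + 2·y_mill time = 58 and 4·y_lathe time + 1·y_mill time = 37.5.
Solving: y_lathe time = 8.5, y_mill time = 3.5.
housings enters the basis when its profit ≥ yᵀa₃ = 8.5·2 + 3.5·5 = 34.5.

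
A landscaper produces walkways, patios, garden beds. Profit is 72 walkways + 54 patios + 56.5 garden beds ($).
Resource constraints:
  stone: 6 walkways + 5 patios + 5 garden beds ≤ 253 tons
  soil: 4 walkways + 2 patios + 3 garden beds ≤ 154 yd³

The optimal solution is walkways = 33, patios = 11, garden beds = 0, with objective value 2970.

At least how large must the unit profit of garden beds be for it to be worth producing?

Both stone and soil are binding at x*.
From A_Bᵀ y = c: 6·y_stone + 4·y_soil = 72; 5·y_stone + 2·y_soil = 54.
Solving: y_stone = 9, y_soil = 4.5.
garden beds enters the basis when its profit ≥ yᵀa₃ = 9·5 + 4.5·3 = 58.5.

58.5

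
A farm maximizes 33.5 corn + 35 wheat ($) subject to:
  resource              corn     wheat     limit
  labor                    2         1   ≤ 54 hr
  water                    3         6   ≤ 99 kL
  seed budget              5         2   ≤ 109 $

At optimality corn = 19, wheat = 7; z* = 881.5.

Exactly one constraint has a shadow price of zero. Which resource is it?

labor

labor: 45/54 (slack 9)
water: 99/99 (binding)
seed budget: 109/109 (binding)
By complementary slackness, a constraint with positive slack has shadow price 0 → labor.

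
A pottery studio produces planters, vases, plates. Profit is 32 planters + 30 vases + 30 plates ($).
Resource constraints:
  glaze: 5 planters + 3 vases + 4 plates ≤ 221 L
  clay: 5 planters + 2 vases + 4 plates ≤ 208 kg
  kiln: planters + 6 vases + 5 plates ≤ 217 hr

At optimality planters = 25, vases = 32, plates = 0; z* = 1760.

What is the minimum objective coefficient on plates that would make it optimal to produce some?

34

At the optimum: glaze uses 221 of 221 (binding); clay uses 189 of 208 (slack = 19); kiln uses 217 of 217 (binding).
Since clay is not tight, its dual is 0.
From A_Bᵀ y = c: 5·y_glaze + 1·y_kiln = 32; 3·y_glaze + 6·y_kiln = 30.
This yields shadow prices y_glaze = 6, y_kiln = 2.
plates enters the basis when its profit ≥ yᵀa₃ = 6·4 + 2·5 = 34.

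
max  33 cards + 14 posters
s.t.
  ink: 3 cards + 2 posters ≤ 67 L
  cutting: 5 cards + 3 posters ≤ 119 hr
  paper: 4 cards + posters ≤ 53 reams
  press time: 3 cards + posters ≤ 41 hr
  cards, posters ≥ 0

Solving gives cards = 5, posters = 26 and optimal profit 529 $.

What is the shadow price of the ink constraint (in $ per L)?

3

Check each constraint at x*: ink 67/67 (tight); cutting 103/119 (slack 16); paper 46/53 (slack 7); press time 41/41 (tight).
Since cutting, paper are not tight, their duals are 0.
Dual feasibility on the basic columns requires 3·y_ink + 3·y_press time = 33, 2·y_ink + 1·y_press time = 14.
Solving: y_ink = 3, y_press time = 8.
Shadow price of ink = 3.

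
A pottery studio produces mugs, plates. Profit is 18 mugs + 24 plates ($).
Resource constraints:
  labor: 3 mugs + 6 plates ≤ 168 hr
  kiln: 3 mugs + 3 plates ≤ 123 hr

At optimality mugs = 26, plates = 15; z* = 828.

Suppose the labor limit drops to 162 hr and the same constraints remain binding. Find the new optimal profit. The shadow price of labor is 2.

816

Δb = -6, so new z* = 828 + (2)·(-6) = 828 − 12 = 816.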